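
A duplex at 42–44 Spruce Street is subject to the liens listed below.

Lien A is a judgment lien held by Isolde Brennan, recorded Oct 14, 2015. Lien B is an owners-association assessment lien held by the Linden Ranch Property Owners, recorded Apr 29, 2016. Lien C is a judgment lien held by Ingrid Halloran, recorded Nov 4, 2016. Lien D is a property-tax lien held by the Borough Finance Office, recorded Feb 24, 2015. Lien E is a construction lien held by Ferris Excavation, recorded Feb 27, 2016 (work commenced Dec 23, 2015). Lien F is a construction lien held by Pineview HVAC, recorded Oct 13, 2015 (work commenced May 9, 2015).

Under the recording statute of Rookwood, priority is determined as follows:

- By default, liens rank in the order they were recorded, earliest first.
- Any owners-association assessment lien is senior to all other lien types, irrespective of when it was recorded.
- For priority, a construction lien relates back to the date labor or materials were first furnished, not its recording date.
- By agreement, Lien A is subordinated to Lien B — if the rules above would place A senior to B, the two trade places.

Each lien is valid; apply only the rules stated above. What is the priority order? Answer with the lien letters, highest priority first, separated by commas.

B, D, F, A, E, C

Adjusting effective dates: E relates back to Dec 23, 2015 (work commenced); F relates back to May 9, 2015 (work commenced).
B is an owners-association assessment lien and takes priority over every other lien.
Among the remaining liens, by effective date: D (Feb 24, 2015), F (May 9, 2015), A (Oct 14, 2015), E (Dec 23, 2015), C (Nov 4, 2016).
Since A is not senior to B, the subordination leaves the order unchanged.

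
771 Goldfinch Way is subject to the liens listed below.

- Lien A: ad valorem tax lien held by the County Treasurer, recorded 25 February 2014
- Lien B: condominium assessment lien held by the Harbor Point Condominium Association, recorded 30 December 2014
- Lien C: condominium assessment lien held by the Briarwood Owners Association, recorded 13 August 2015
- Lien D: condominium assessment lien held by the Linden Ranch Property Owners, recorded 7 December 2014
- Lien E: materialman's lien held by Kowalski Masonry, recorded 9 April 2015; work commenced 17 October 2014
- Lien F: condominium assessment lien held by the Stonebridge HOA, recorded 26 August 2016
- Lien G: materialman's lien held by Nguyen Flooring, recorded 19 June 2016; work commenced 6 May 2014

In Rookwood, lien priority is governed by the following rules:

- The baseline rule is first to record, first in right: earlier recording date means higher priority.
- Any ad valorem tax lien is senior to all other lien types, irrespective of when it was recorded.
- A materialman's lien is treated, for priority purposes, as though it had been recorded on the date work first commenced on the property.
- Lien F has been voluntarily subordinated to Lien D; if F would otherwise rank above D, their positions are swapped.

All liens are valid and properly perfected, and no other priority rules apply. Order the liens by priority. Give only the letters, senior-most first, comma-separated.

Effective dates: E's effective date is 17 October 2014, when work began; G is treated as recorded 6 May 2014, the work-commencement date.
As an ad valorem tax lien, A is senior to every other lien.
Among the remaining liens, by effective date: G (6 May 2014), E (17 October 2014), D (7 December 2014), B (30 December 2014), C (13 August 2015), F (26 August 2016).
F is already junior to D, so the subordination agreement changes nothing.

A, G, E, D, B, C, F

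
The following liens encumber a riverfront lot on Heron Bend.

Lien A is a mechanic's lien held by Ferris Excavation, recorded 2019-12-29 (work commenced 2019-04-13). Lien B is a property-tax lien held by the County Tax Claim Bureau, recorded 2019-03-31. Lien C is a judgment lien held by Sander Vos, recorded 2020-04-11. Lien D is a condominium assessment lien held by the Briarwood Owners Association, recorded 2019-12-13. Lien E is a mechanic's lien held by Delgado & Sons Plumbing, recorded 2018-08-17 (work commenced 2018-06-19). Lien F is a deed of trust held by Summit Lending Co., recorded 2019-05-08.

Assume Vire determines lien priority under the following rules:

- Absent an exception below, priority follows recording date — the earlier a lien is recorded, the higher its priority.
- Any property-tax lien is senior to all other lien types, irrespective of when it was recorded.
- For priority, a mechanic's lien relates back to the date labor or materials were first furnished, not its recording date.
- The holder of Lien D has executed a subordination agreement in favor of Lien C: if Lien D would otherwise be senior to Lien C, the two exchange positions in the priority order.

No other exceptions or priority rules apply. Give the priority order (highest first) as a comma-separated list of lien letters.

Adjusting effective dates: A relates back to 2019-04-13 (work commenced); E is treated as recorded 2018-06-19, the work-commencement date.
B is a property-tax lien, so it outranks all other liens regardless of date.
Ordering the rest by effective date: E (2018-06-19), A (2019-04-13), F (2019-05-08), D (2019-12-13), C (2020-04-11).
The subordination applies — D was senior to C — so D and C swap.

B, E, A, F, C, D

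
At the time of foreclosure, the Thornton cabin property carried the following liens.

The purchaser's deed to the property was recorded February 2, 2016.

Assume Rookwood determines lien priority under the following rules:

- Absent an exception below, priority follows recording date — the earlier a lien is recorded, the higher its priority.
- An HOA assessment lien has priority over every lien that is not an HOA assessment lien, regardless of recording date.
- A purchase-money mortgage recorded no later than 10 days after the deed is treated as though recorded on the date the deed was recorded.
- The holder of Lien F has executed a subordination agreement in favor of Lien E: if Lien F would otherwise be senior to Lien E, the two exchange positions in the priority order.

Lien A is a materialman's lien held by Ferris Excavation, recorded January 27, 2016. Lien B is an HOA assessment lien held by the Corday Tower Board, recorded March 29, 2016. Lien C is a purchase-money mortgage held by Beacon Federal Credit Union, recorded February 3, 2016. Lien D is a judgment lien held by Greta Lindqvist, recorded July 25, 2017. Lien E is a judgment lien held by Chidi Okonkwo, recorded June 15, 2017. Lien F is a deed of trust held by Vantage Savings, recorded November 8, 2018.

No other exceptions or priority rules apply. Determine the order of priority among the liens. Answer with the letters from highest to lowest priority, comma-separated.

B, A, C, E, D, F

Effective dates after the stated exceptions: C relates back to the deed date February 2, 2016.
B is an HOA assessment lien and takes priority over every other lien.
Among the remaining liens, by effective date: A (January 27, 2016), C (February 2, 2016), E (June 15, 2017), D (July 25, 2017), F (November 8, 2018).
F is already junior to E, so the subordination agreement changes nothing.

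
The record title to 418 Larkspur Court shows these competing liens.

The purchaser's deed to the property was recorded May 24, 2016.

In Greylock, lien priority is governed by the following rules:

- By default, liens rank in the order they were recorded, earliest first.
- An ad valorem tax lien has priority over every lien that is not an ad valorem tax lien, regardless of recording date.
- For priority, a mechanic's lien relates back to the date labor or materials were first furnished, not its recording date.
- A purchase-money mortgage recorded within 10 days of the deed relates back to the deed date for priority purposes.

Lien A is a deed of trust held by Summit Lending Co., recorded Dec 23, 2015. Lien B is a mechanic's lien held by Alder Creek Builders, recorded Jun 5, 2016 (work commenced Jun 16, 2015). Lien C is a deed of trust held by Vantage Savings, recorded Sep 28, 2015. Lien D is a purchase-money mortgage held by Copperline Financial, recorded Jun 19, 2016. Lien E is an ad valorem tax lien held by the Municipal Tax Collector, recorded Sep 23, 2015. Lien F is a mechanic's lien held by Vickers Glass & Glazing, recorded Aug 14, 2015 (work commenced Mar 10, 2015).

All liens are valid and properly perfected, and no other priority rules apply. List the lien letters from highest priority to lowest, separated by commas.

E, F, B, C, A, D

Adjusting effective dates: B's effective date is Jun 16, 2015, when work began; D was recorded 26 days after the deed — beyond 10 days — so no relation-back applies; F relates back to Mar 10, 2015 (work commenced).
As an ad valorem tax lien, E is senior to every other lien.
Remaining liens by effective date: F (Mar 10, 2015), B (Jun 16, 2015), C (Sep 28, 2015), A (Dec 23, 2015), D (Jun 19, 2016).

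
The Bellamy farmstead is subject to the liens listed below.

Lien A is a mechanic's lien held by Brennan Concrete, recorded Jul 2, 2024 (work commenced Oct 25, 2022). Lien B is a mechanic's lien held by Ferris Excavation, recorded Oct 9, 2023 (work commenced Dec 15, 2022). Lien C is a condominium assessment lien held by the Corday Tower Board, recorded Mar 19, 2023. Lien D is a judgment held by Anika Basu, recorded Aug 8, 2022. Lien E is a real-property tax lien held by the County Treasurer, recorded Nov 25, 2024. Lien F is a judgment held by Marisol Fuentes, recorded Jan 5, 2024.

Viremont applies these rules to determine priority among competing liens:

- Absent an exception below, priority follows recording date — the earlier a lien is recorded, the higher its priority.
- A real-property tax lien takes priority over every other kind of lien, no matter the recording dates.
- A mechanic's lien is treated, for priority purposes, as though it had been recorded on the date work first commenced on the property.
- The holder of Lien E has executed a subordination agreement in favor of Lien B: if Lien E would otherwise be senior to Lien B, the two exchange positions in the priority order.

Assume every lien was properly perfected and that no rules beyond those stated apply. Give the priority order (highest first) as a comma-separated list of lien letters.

B, D, A, E, C, F

Effective dates: A relates back to Oct 25, 2022 (work commenced); B relates back to Dec 15, 2022 (work commenced).
E is a real-property tax lien and takes priority over every other lien.
Remaining liens by effective date: D (Aug 8, 2022), A (Oct 25, 2022), B (Dec 15, 2022), C (Mar 19, 2023), F (Jan 5, 2024).
The subordination applies — E was senior to B — so E and B swap.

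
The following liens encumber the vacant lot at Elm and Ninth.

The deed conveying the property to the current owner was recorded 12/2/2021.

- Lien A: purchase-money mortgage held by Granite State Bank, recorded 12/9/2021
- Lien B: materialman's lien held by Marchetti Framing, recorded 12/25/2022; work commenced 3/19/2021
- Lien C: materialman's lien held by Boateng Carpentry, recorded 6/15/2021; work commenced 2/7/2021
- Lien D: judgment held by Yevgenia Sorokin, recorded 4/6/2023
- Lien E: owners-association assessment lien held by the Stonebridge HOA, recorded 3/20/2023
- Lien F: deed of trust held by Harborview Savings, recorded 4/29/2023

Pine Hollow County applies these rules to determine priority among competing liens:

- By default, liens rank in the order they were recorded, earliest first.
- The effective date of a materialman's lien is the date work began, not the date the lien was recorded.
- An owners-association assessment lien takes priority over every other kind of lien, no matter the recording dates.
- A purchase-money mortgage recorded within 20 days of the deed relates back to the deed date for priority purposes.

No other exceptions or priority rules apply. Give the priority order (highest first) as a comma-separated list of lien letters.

E, C, B, A, D, F

Effective dates: A relates back to the deed date 12/2/2021; B is treated as recorded 3/19/2021, the work-commencement date; C's effective date is 2/7/2021, when work began.
E is an owners-association assessment lien and takes priority over every other lien.
Among the remaining liens, by effective date: C (2/7/2021), B (3/19/2021), A (12/2/2021), D (4/6/2023), F (4/29/2023).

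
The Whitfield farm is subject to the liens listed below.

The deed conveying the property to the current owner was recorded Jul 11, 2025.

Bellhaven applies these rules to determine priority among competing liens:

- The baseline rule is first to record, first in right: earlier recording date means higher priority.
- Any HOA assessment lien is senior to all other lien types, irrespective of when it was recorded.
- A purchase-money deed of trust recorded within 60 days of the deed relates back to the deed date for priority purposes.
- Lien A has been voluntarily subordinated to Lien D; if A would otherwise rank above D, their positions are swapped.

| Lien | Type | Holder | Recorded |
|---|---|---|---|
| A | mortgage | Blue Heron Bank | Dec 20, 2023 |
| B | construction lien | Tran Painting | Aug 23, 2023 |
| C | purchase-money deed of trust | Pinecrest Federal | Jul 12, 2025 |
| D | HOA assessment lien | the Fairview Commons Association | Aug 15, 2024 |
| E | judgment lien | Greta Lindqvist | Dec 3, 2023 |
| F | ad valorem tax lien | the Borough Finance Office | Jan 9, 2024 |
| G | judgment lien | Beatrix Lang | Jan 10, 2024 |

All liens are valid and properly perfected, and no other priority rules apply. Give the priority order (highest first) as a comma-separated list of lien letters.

Adjusting effective dates: C's effective date is the deed date, Jul 11, 2025.
D is an HOA assessment lien, so it outranks all other liens regardless of date.
The other liens, earliest effective date first: B (Aug 23, 2023), E (Dec 3, 2023), A (Dec 20, 2023), F (Jan 9, 2024), G (Jan 10, 2024), C (Jul 11, 2025).
A is already junior to D, so the subordination agreement changes nothing.

D, B, E, A, F, G, C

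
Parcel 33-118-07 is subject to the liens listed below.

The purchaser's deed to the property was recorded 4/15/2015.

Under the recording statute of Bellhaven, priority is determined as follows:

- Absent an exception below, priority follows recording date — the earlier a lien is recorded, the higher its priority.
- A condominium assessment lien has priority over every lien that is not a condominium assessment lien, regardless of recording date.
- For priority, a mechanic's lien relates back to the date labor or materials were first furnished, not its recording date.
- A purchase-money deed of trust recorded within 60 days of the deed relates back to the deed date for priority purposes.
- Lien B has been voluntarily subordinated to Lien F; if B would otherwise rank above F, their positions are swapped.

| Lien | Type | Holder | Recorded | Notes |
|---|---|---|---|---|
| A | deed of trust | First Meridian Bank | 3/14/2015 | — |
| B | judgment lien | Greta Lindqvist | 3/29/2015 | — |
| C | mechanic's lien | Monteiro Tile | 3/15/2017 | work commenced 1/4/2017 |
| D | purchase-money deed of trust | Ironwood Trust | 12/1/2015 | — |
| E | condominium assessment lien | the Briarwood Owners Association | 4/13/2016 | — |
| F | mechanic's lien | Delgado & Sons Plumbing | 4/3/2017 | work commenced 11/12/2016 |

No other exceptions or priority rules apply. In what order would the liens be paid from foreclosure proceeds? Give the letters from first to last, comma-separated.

Effective dates after the stated exceptions: C relates back to 1/4/2017 (work commenced); D missed the 60-day window (230 days after the deed), so its recording date stands; F relates back to 11/12/2016 (work commenced).
As a condominium assessment lien, E is senior to every other lien.
Ordering the rest by effective date: A (3/14/2015), B (3/29/2015), D (12/1/2015), F (11/12/2016), C (1/4/2017).
B would otherwise be senior to F, so under the subordination agreement B and F exchange positions.

E, A, F, D, B, C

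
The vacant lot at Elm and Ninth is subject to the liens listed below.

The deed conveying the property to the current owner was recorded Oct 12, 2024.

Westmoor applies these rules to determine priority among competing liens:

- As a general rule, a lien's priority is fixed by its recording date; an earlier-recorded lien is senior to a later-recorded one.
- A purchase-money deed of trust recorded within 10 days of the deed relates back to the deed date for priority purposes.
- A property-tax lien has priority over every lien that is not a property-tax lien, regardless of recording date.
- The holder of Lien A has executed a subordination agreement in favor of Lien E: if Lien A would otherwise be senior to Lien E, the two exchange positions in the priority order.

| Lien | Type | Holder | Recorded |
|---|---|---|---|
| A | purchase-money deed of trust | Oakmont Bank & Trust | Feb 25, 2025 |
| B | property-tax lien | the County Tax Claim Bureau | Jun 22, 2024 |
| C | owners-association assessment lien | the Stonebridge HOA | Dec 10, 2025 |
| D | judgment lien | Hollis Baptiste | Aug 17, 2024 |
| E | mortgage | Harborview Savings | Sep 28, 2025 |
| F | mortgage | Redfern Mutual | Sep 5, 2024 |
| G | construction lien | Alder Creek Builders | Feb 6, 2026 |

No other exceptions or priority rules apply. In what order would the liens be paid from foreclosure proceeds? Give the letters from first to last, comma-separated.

First, effective dates: A was recorded 136 days after the deed — beyond 10 days — so no relation-back applies.
B, as a property-tax lien, has superpriority and ranks first.
The other liens, earliest effective date first: D (Aug 17, 2024), F (Sep 5, 2024), A (Feb 25, 2025), E (Sep 28, 2025), C (Dec 10, 2025), G (Feb 6, 2026).
A would otherwise be senior to E, so under the subordination agreement A and E exchange positions.

B, D, F, E, A, C, G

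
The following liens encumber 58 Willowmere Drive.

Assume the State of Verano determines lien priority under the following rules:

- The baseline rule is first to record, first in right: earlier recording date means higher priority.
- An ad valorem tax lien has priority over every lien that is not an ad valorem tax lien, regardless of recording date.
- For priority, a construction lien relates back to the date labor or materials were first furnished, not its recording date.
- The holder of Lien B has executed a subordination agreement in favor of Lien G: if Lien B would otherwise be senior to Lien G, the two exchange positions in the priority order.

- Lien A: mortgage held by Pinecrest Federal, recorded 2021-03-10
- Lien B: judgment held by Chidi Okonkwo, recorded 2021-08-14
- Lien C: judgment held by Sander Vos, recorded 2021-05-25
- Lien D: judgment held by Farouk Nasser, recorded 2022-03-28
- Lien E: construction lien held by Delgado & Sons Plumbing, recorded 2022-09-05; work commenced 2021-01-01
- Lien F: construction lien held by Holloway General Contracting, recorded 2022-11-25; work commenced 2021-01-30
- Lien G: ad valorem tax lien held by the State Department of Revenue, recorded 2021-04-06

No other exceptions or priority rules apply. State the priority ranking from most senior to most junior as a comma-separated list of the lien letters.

Adjusting effective dates: E is treated as recorded 2021-01-01, the work-commencement date; F is treated as recorded 2021-01-30, the work-commencement date.
G is an ad valorem tax lien and takes priority over every other lien.
Remaining liens by effective date: E (2021-01-01), F (2021-01-30), A (2021-03-10), C (2021-05-25), B (2021-08-14), D (2022-03-28).
Since B is not senior to G, the subordination leaves the order unchanged.

G, E, F, A, C, B, D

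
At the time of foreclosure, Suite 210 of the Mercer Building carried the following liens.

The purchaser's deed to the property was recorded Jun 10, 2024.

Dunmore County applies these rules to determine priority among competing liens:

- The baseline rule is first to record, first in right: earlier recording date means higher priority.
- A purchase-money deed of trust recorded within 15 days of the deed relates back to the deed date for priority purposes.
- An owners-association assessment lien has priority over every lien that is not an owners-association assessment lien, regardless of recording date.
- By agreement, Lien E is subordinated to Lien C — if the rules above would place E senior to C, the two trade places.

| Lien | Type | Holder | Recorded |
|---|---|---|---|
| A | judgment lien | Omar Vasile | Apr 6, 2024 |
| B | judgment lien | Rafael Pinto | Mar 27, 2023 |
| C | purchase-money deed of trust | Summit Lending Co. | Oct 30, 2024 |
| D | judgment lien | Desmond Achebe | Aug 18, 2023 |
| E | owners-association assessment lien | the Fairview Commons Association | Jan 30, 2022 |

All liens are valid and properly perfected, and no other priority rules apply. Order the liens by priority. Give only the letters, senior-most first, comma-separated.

C, B, D, A, E

Effective dates: C was recorded 142 days after the deed — beyond 15 days — so no relation-back applies.
As an owners-association assessment lien, E is senior to every other lien.
The other liens, earliest effective date first: B (Mar 27, 2023), D (Aug 18, 2023), A (Apr 6, 2024), C (Oct 30, 2024).
E would otherwise be senior to C, so under the subordination agreement E and C exchange positions.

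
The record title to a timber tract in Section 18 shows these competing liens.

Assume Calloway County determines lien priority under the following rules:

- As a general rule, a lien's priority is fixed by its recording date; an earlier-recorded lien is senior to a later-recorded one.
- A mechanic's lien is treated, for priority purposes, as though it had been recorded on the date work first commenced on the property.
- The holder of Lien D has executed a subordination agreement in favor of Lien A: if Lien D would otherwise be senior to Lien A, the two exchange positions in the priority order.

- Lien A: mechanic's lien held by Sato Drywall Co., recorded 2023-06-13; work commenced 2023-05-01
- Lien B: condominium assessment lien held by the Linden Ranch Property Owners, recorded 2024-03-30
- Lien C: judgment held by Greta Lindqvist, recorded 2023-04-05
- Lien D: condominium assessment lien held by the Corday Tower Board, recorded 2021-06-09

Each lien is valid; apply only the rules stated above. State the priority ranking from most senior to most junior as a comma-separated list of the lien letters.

Adjusting effective dates: A relates back to 2023-05-01 (work commenced).
Sorted by effective date: D (2021-06-09), C (2023-04-05), A (2023-05-01), B (2024-03-30).
D is senior to A before the subordination, so the two trade places.

A, C, D, B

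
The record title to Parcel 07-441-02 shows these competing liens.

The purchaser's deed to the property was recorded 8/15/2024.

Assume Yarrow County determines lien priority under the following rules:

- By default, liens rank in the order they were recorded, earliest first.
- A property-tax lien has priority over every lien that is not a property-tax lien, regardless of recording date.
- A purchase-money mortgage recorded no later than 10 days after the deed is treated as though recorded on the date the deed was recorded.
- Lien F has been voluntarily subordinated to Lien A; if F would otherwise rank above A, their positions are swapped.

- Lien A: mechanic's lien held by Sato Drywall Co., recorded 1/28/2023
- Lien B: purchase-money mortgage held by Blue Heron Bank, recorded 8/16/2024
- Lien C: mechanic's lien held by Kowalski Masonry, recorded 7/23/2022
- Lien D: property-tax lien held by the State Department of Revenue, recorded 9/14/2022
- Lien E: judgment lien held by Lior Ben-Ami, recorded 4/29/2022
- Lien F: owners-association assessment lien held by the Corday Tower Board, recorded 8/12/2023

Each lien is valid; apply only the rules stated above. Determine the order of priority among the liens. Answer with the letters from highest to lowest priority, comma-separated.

Effective dates: B was recorded within the 10-day window, so its effective date is the deed date 8/15/2024.
D is a property-tax lien, so it outranks all other liens regardless of date.
Ordering the rest by effective date: E (4/29/2022), C (7/23/2022), A (1/28/2023), F (8/12/2023), B (8/15/2024).
F is already junior to A, so the subordination agreement changes nothing.

D, E, C, A, F, B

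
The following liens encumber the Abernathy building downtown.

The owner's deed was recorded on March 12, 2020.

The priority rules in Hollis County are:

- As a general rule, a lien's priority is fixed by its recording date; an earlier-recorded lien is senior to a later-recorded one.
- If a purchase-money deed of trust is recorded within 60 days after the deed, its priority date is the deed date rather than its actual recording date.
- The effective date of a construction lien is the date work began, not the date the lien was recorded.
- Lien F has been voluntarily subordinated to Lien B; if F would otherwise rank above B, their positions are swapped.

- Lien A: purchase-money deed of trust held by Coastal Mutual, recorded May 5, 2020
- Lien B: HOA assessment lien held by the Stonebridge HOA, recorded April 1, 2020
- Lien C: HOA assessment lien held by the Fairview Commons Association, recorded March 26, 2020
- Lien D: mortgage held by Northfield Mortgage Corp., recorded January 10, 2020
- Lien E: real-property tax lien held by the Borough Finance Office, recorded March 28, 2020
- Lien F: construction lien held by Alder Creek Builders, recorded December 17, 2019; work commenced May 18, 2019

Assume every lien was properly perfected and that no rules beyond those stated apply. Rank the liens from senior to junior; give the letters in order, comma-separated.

B, D, A, C, E, F

Effective dates after the stated exceptions: A relates back to the deed date March 12, 2020; F's effective date is May 18, 2019, when work began.
Sorted by effective date: F (May 18, 2019), D (January 10, 2020), A (March 12, 2020), C (March 26, 2020), E (March 28, 2020), B (April 1, 2020).
F is senior to B before the subordination, so the two trade places.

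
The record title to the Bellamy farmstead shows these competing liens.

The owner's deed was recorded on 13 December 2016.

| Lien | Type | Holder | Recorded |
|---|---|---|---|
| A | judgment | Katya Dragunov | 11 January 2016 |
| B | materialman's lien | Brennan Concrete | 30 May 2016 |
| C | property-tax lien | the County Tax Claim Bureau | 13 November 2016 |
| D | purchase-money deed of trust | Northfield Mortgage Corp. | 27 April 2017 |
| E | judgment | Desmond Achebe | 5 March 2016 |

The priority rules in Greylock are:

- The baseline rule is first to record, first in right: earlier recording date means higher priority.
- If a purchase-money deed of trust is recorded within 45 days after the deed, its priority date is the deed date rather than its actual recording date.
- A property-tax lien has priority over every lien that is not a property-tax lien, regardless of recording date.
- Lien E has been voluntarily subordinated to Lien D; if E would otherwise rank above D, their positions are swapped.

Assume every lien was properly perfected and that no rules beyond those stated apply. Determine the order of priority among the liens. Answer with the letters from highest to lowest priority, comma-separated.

C, A, D, B, E

Effective dates after the stated exceptions: D was recorded 135 days after the deed, outside the 45-day window, so it keeps its recording date.
C, as a property-tax lien, has superpriority and ranks first.
Remaining liens by effective date: A (11 January 2016), E (5 March 2016), B (30 May 2016), D (27 April 2017).
E is senior to D before the subordination, so the two trade places.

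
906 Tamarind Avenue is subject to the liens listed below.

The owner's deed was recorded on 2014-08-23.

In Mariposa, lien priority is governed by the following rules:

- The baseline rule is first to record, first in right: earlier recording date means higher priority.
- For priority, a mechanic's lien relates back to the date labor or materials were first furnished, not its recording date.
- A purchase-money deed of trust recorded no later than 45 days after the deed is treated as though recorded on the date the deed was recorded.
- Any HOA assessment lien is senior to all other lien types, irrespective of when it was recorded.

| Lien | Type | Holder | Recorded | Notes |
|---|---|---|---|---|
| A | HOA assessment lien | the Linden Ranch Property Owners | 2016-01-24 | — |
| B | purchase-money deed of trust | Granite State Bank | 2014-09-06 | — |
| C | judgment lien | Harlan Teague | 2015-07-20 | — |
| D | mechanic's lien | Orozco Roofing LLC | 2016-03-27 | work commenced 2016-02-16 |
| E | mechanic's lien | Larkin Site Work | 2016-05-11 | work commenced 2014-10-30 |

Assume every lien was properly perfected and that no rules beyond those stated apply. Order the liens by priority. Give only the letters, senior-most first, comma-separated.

Effective dates: B's effective date is the deed date, 2014-08-23; D's effective date is 2016-02-16, when work began; E relates back to 2014-10-30 (work commenced).
A is an HOA assessment lien and takes priority over every other lien.
Ordering the rest by effective date: B (2014-08-23), E (2014-10-30), C (2015-07-20), D (2016-02-16).

A, B, E, C, D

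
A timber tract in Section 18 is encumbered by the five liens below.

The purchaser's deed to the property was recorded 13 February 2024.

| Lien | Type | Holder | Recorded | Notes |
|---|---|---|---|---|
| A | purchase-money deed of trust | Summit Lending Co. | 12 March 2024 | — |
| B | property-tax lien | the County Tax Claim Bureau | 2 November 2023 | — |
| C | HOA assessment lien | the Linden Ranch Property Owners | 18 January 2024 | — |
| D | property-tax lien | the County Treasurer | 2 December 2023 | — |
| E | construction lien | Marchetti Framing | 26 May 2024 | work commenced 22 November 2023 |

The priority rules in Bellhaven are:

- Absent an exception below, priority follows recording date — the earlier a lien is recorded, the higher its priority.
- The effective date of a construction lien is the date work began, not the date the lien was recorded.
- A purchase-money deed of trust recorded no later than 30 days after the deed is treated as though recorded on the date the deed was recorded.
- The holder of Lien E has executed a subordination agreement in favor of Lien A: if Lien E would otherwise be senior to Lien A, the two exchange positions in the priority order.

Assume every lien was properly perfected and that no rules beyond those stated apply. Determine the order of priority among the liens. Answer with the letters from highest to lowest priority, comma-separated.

Effective dates: A relates back to the deed date 13 February 2024; E's effective date is 22 November 2023, when work began.
Ordering by effective date: B (2 November 2023), E (22 November 2023), D (2 December 2023), C (18 January 2024), A (13 February 2024).
The subordination applies — E was senior to A — so E and A swap.

B, A, D, C, E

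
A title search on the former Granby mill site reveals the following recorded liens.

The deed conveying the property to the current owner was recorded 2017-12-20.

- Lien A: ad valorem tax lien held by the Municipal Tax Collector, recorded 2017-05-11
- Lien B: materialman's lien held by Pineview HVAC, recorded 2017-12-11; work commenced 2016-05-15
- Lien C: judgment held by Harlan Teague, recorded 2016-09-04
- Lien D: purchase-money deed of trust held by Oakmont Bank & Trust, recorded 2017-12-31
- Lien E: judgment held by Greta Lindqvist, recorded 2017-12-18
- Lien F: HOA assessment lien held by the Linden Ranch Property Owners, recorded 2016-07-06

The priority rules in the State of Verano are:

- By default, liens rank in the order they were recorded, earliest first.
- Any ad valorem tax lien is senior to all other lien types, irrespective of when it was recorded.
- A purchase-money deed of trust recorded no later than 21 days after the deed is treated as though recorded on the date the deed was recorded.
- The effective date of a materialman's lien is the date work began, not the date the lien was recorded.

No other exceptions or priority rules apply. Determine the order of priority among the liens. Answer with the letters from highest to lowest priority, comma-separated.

A, B, F, C, E, D

First, effective dates: B is treated as recorded 2016-05-15, the work-commencement date; D relates back to the deed date 2017-12-20.
A, as an ad valorem tax lien, has superpriority and ranks first.
Among the remaining liens, by effective date: B (2016-05-15), F (2016-07-06), C (2016-09-04), E (2017-12-18), D (2017-12-20).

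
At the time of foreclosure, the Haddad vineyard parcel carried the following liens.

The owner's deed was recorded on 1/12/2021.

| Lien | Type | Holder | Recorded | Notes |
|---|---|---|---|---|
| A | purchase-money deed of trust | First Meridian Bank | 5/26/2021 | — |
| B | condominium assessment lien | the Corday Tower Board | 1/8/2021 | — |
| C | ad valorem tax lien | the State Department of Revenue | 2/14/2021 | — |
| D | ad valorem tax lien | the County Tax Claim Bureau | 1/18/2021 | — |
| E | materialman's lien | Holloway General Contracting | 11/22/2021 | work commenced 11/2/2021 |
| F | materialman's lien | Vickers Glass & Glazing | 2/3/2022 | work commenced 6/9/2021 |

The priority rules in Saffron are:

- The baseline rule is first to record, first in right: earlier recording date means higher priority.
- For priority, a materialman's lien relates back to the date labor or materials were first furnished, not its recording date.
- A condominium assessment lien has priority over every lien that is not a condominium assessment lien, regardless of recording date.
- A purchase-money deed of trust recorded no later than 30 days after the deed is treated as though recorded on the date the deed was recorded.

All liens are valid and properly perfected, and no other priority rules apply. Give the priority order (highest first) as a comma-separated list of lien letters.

Effective dates: A missed the 30-day window (134 days after the deed), so its recording date stands; E is treated as recorded 11/2/2021, the work-commencement date; F's effective date is 6/9/2021, when work began.
As a condominium assessment lien, B is senior to every other lien.
Ordering the rest by effective date: D (1/18/2021), C (2/14/2021), A (5/26/2021), F (6/9/2021), E (11/2/2021).

B, D, C, A, F, E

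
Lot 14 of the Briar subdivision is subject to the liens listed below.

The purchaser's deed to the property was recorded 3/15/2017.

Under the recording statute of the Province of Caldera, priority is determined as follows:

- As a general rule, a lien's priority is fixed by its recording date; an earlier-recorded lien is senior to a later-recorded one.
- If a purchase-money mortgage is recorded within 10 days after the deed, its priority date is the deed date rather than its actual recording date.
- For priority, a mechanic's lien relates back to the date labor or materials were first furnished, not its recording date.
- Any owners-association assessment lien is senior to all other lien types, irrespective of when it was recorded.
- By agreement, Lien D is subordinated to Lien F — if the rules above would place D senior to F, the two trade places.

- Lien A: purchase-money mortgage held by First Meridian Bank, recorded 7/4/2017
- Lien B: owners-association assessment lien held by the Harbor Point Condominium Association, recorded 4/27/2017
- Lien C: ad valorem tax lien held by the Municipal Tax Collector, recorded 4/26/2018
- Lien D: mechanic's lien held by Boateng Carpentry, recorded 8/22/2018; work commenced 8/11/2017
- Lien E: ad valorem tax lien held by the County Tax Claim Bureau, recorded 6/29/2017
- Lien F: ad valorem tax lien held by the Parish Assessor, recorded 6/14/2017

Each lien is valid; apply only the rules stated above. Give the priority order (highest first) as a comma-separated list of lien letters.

First, effective dates: A was recorded 111 days after the deed — beyond 10 days — so no relation-back applies; D relates back to 8/11/2017 (work commenced).
B, as an owners-association assessment lien, has superpriority and ranks first.
Remaining liens by effective date: F (6/14/2017), E (6/29/2017), A (7/4/2017), D (8/11/2017), C (4/26/2018).
D already ranks below F; the subordination has no effect.

B, F, E, A, D, C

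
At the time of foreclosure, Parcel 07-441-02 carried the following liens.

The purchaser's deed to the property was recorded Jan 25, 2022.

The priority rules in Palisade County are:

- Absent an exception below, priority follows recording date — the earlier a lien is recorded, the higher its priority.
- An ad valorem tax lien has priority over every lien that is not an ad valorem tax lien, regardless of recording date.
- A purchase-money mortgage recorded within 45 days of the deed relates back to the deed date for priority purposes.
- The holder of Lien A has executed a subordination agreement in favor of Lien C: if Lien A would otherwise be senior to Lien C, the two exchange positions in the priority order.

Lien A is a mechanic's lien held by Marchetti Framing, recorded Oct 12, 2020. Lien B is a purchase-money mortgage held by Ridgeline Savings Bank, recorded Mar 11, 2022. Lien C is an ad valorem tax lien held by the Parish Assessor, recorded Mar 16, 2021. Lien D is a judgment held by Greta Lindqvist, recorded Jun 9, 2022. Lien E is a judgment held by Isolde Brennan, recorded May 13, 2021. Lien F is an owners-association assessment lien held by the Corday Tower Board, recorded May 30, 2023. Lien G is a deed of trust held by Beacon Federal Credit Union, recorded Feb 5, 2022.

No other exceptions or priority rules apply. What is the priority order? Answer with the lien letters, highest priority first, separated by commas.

C, A, E, B, G, D, F

Effective dates after the stated exceptions: B's effective date is the deed date, Jan 25, 2022.
C is an ad valorem tax lien and takes priority over every other lien.
Among the remaining liens, by effective date: A (Oct 12, 2020), E (May 13, 2021), B (Jan 25, 2022), G (Feb 5, 2022), D (Jun 9, 2022), F (May 30, 2023).
A already ranks below C; the subordination has no effect.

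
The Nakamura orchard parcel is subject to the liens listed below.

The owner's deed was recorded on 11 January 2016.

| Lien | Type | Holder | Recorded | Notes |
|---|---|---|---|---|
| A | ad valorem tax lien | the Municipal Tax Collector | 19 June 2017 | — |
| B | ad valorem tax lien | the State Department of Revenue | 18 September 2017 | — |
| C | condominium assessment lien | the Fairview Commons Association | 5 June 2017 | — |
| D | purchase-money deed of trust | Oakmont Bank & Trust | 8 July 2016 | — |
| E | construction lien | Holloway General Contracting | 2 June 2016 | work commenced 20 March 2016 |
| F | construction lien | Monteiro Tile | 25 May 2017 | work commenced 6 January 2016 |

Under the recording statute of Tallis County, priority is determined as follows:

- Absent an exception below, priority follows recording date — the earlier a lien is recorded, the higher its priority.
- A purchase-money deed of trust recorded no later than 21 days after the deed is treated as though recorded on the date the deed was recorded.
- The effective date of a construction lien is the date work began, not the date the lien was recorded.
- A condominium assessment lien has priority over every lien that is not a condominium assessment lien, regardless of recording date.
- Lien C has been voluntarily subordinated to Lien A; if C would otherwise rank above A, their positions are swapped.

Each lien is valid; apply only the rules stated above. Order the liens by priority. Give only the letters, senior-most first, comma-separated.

Adjusting effective dates: D missed the 21-day window (179 days after the deed), so its recording date stands; E is treated as recorded 20 March 2016, the work-commencement date; F relates back to 6 January 2016 (work commenced).
As a condominium assessment lien, C is senior to every other lien.
Remaining liens by effective date: F (6 January 2016), E (20 March 2016), D (8 July 2016), A (19 June 2017), B (18 September 2017).
C would otherwise be senior to A, so under the subordination agreement C and A exchange positions.

A, F, E, D, C, B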